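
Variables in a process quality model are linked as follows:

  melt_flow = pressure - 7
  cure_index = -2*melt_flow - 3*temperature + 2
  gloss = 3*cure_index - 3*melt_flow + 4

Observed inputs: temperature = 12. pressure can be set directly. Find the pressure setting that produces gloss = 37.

pressure = -8

Substituting into the cure_index equation gives cure_index = -2*pressure - 20.
This gives gloss = -9*pressure - 35.
Solve -9*pressure - 35 = 37: pressure = (37 + 35) / -9 = -8.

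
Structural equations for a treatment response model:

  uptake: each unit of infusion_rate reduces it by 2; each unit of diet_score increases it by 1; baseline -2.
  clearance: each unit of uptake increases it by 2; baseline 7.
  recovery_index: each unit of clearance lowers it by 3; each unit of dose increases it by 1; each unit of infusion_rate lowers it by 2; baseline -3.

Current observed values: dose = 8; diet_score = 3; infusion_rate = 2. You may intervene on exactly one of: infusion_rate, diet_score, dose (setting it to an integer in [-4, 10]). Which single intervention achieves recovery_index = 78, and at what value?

set infusion_rate = 10

Intervening on infusion_rate: with other inputs at their observed values, recovery_index = 10*infusion_rate - 22. Solving for 78 gives infusion_rate = 10, within [-4, 10].
Intervening on diet_score: recovery_index = -6*diet_score + 16. Reaching 78 requires diet_score = -31/3, not an integer.
Intervening on dose: recovery_index = dose - 10. Reaching 78 requires dose = 88, outside [-4, 10].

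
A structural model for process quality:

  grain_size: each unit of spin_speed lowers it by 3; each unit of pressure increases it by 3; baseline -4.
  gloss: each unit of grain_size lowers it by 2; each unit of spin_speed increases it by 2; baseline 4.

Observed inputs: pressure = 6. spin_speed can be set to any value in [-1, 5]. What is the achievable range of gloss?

-32 to 16

Substituting into the grain_size equation gives grain_size = -3*spin_speed + 14.
Substituting into the gloss equation gives gloss = 8*spin_speed - 24.
Linear in spin_speed, so extremes are at the endpoints: spin_speed = -1 gives gloss = -32; spin_speed = 5 gives gloss = 16.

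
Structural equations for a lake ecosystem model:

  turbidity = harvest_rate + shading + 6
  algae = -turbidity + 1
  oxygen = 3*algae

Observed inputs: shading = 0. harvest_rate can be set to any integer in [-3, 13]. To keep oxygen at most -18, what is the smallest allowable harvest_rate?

harvest_rate = 1

Substituting into the turbidity equation gives turbidity = harvest_rate + 6.
Substituting into the algae equation gives algae = -harvest_rate - 5.
Substituting into the oxygen equation gives oxygen = -3*harvest_rate - 15.
Require -3*harvest_rate - 15 ≤ -18, so harvest_rate ≥ 1.
The smallest integer in [-3, 13] satisfying this is 1.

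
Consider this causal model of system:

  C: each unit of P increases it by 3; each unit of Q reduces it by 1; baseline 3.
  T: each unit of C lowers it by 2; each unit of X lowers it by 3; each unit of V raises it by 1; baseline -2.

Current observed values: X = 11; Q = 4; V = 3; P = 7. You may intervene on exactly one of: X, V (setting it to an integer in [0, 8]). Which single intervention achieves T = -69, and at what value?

Intervening on X: T = -3*X - 39. Reaching -69 requires X = 10, outside [0, 8].
Intervening on V: with other inputs at their observed values, T = V - 75. Solving for -69 gives V = 6, within [0, 8].

set V = 6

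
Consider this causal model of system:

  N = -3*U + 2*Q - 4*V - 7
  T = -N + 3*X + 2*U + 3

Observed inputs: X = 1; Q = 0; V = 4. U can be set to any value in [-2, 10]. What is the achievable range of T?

19 to 79

Substituting into the N equation gives N = -3*U - 23.
This gives T = 5*U + 29.
Linear in U, so extremes are at the endpoints: U = -2 gives T = 19; U = 10 gives T = 79.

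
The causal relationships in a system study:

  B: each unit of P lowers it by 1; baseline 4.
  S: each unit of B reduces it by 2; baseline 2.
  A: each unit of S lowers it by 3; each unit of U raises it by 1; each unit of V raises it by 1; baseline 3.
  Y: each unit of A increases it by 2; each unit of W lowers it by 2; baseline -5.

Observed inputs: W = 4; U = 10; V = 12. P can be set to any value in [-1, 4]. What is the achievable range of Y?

Substituting into the S equation gives S = 2*P - 6.
This gives A = -6*P + 43.
Substituting into the Y equation gives Y = -12*P + 73.
Linear in P, so extremes are at the endpoints: P = -1 gives Y = 85; P = 4 gives Y = 25.

25 to 85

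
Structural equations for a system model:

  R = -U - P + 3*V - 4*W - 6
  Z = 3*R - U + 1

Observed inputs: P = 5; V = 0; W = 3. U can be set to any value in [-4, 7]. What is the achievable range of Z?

Substituting into the R equation gives R = -U - 23.
Z becomes -4*U - 68.
Linear in U, so extremes are at the endpoints: U = -4 gives Z = -52; U = 7 gives Z = -96.

-96 to -52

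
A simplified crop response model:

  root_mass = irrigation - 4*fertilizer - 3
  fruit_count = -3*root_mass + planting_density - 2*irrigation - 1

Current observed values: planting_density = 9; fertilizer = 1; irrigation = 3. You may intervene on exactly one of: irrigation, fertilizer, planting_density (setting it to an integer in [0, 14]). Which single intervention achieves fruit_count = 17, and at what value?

set planting_density = 12

Intervening on irrigation: fruit_count = -5*irrigation + 29. Reaching 17 requires irrigation = 12/5, not an integer.
Intervening on fertilizer: fruit_count = 12*fertilizer + 2. Reaching 17 requires fertilizer = 5/4, not an integer.
Intervening on planting_density: with other inputs at their observed values, fruit_count = planting_density + 5. Solving for 17 gives planting_density = 12, within [0, 14].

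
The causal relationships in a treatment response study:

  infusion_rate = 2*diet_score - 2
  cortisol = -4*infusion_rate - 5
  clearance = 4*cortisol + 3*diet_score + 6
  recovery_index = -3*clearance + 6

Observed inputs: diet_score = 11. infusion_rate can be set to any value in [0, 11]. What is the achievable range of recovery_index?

-51 to 477

Intervening on infusion_rate fixes its value directly, overriding its dependence on diet_score.
Substituting into the clearance equation gives clearance = -16*infusion_rate + 19.
So recovery_index = 48*infusion_rate - 51.
Linear in infusion_rate, so extremes are at the endpoints: infusion_rate = 0 gives recovery_index = -51; infusion_rate = 11 gives recovery_index = 477.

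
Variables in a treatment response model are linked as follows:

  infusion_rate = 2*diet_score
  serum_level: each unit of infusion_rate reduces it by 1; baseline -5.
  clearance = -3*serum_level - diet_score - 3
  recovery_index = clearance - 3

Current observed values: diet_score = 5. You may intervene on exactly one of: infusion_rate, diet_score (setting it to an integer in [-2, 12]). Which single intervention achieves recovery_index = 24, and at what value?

Intervening on infusion_rate: recovery_index = 3*infusion_rate + 4. Reaching 24 requires infusion_rate = 20/3, not an integer.
Intervening on diet_score: with other inputs at their observed values, recovery_index = 5*diet_score + 9. Solving for 24 gives diet_score = 3, within [-2, 12].

set diet_score = 3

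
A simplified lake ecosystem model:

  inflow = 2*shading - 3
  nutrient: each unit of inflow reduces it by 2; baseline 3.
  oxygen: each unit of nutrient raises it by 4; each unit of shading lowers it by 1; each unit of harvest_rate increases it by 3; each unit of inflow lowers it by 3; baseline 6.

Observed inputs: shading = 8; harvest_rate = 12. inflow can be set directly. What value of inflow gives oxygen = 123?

Intervening on inflow fixes its value directly, overriding its dependence on shading.
Substituting into the oxygen equation gives oxygen = -11*inflow + 46.
Solve -11*inflow + 46 = 123: inflow = (123 - 46) / -11 = -7.

inflow = -7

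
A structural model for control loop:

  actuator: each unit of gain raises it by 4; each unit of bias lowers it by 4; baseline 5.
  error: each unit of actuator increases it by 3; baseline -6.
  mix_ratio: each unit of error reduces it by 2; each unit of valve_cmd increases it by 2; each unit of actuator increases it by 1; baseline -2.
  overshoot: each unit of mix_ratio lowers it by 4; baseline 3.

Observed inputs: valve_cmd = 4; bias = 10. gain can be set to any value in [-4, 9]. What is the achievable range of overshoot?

-1089 to -49

Substituting into the actuator equation gives actuator = 4*gain - 35.
So error = 12*gain - 111.
This gives mix_ratio = -20*gain + 193.
Substituting into the overshoot equation gives overshoot = 80*gain - 769.
Linear in gain, so extremes are at the endpoints: gain = -4 gives overshoot = -1089; gain = 9 gives overshoot = -49.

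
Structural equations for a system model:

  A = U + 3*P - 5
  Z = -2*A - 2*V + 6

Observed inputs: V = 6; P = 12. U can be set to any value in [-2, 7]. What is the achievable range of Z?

-82 to -64

Substituting into the A equation gives A = U + 31.
Z becomes -2*U - 68.
Linear in U, so extremes are at the endpoints: U = -2 gives Z = -64; U = 7 gives Z = -82.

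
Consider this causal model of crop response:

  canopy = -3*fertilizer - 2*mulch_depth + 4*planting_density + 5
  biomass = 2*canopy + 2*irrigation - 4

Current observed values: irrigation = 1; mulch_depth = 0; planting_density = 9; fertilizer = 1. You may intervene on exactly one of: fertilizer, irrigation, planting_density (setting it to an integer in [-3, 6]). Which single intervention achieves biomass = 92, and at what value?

set fertilizer = -2

Intervening on fertilizer: with other inputs at their observed values, biomass = -6*fertilizer + 80. Solving for 92 gives fertilizer = -2, within [-3, 6].
Intervening on irrigation: biomass = 2*irrigation + 72. Reaching 92 requires irrigation = 10, outside [-3, 6].
Intervening on planting_density: biomass = 8*planting_density + 2. Reaching 92 requires planting_density = 45/4, not an integer.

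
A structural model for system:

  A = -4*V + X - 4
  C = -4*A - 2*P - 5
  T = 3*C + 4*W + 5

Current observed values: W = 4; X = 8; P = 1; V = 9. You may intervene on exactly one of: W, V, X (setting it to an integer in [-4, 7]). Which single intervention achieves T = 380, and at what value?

Intervening on W: with other inputs at their observed values, T = 4*W + 368. Solving for 380 gives W = 3, within [-4, 7].
Intervening on V: T = 48*V - 48. Reaching 380 requires V = 107/12, not an integer.
Intervening on X: T = -12*X + 480. Reaching 380 requires X = 25/3, not an integer.

set W = 3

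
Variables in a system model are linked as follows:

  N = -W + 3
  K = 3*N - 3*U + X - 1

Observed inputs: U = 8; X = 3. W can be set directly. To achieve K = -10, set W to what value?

W = -1

Substituting into the K equation gives K = -3*W - 13.
Solve -3*W - 13 = -10: W = (-10 + 13) / -3 = -1.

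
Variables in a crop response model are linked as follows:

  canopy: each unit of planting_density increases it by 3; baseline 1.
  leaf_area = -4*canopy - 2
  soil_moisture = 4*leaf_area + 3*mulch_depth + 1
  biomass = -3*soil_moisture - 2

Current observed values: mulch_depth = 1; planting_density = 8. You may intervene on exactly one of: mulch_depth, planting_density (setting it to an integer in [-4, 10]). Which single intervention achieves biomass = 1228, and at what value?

Intervening on mulch_depth: with other inputs at their observed values, biomass = -9*mulch_depth + 1219. Solving for 1228 gives mulch_depth = -1, within [-4, 10].
Intervening on planting_density: biomass = 144*planting_density + 58. Reaching 1228 requires planting_density = 65/8, not an integer.

set mulch_depth = -1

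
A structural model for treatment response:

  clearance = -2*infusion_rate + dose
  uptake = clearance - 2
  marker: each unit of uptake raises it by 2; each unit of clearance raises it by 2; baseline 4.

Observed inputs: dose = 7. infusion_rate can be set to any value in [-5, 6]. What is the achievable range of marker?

-20 to 68

Substituting into the clearance equation gives clearance = -2*infusion_rate + 7.
uptake becomes -2*infusion_rate + 5.
marker becomes -8*infusion_rate + 28.
Linear in infusion_rate, so extremes are at the endpoints: infusion_rate = -5 gives marker = 68; infusion_rate = 6 gives marker = -20.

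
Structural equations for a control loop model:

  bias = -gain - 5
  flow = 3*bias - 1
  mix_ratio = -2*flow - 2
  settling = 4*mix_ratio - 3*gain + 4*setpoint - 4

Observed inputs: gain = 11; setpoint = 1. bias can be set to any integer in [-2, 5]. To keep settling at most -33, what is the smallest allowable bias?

Intervening on bias fixes its value directly, overriding its dependence on gain.
Substituting into the mix_ratio equation gives mix_ratio = -6*bias.
Substituting into the settling equation gives settling = -24*bias - 33.
Require -24*bias - 33 ≤ -33, so bias ≥ 0.
The smallest integer in [-2, 5] satisfying this is 0.

bias = 0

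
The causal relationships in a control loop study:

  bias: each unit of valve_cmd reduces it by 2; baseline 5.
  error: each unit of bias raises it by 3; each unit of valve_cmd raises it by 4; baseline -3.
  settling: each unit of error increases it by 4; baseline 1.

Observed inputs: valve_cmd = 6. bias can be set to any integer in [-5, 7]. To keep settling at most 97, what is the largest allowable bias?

Intervening on bias fixes its value directly, overriding its dependence on valve_cmd.
Substituting into the error equation gives error = 3*bias + 21.
settling becomes 12*bias + 85.
Require 12*bias + 85 ≤ 97, so bias ≤ 1.
The largest integer in [-5, 7] satisfying this is 1.

bias = 1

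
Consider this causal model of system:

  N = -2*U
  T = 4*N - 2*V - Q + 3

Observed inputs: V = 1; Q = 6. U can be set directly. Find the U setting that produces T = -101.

Substituting into the T equation gives T = -8*U - 5.
Solve -8*U - 5 = -101: U = (-101 + 5) / -8 = 12.

U = 12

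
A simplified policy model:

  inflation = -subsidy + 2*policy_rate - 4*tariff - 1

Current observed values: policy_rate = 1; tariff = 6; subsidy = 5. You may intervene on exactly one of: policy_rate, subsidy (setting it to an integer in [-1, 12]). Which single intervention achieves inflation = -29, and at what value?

Intervening on policy_rate: inflation = 2*policy_rate - 30. Reaching -29 requires policy_rate = 1/2, not an integer.
Intervening on subsidy: with other inputs at their observed values, inflation = -subsidy - 23. Solving for -29 gives subsidy = 6, within [-1, 12].

set subsidy = 6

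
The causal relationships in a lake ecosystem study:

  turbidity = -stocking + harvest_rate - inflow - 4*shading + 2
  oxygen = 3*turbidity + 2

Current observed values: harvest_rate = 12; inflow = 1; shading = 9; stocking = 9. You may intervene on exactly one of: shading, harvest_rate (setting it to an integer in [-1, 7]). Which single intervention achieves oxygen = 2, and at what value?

Intervening on shading: with other inputs at their observed values, oxygen = -12*shading + 14. Solving for 2 gives shading = 1, within [-1, 7].
Intervening on harvest_rate: oxygen = 3*harvest_rate - 130. Reaching 2 requires harvest_rate = 44, outside [-1, 7].

set shading = 1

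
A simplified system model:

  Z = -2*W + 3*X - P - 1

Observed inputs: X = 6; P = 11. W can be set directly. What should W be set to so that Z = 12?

Substituting into the Z equation gives Z = -2*W + 6.
Solve -2*W + 6 = 12: W = (12 - 6) / -2 = -3.

W = -3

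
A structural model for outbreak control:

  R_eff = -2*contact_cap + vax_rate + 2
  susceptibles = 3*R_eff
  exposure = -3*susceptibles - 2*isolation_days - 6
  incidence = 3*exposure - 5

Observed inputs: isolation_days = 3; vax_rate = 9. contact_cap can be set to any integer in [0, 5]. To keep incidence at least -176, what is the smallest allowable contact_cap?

Substituting into the R_eff equation gives R_eff = -2*contact_cap + 11.
Substituting into the susceptibles equation gives susceptibles = -6*contact_cap + 33.
Substituting into the exposure equation gives exposure = 18*contact_cap - 111.
Substituting into the incidence equation gives incidence = 54*contact_cap - 338.
Require 54*contact_cap - 338 ≥ -176, so contact_cap ≥ 3.
The smallest integer in [0, 5] satisfying this is 3.

contact_cap = 3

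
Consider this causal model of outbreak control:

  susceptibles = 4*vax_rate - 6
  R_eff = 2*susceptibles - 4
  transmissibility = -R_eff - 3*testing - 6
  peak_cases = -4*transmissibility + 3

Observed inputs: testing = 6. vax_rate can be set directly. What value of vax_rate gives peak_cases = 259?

Substituting into the R_eff equation gives R_eff = 8*vax_rate - 16.
Substituting into the transmissibility equation gives transmissibility = -8*vax_rate - 8.
peak_cases becomes 32*vax_rate + 35.
Solve 32*vax_rate + 35 = 259: vax_rate = (259 - 35) / 32 = 7.

vax_rate = 7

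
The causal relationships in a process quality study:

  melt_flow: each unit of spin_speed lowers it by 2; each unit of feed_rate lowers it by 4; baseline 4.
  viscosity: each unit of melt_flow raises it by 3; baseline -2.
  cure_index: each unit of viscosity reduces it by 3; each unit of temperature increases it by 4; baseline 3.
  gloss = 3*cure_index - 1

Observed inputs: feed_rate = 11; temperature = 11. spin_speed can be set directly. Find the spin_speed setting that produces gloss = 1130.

spin_speed = -2

Substituting into the melt_flow equation gives melt_flow = -2*spin_speed - 40.
viscosity becomes -6*spin_speed - 122.
Substituting into the cure_index equation gives cure_index = 18*spin_speed + 413.
This gives gloss = 54*spin_speed + 1238.
Solve 54*spin_speed + 1238 = 1130: spin_speed = (1130 - 1238) / 54 = -2.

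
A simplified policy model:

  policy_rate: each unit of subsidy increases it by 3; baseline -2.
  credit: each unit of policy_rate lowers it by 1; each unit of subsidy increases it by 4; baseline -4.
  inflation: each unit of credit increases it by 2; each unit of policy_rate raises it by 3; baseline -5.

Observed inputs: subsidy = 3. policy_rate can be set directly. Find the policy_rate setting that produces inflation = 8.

policy_rate = -3

Intervening on policy_rate fixes its value directly, overriding its dependence on subsidy.
Substituting into the credit equation gives credit = -policy_rate + 8.
Substituting into the inflation equation gives inflation = policy_rate + 11.
Solve policy_rate + 11 = 8: policy_rate = (8 - 11) / 1 = -3.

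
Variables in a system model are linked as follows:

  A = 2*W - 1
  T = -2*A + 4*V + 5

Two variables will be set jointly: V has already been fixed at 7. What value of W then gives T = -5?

With V held at 7:
Substituting into the T equation gives T = -4*W + 35.
Solve -4*W + 35 = -5: W = (-5 - 35) / -4 = 10.

W = 10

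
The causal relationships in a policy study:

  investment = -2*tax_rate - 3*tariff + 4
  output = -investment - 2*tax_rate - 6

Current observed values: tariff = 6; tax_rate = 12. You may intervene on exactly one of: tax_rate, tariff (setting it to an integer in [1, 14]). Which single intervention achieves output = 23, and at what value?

set tariff = 11

Intervening on tax_rate: the paths from tax_rate to output cancel (net effect zero), leaving output = 8; 23 is unreachable this way.
Intervening on tariff: with other inputs at their observed values, output = 3*tariff - 10. Solving for 23 gives tariff = 11, within [1, 14].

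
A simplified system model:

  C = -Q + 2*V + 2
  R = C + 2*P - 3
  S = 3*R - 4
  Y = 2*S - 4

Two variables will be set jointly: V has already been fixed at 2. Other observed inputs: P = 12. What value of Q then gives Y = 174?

Q = -4

With V held at 2:
Substituting into the C equation gives C = -Q + 6.
R becomes -Q + 27.
This gives S = -3*Q + 77.
Substituting into the Y equation gives Y = -6*Q + 150.
Solve -6*Q + 150 = 174: Q = (174 - 150) / -6 = -4.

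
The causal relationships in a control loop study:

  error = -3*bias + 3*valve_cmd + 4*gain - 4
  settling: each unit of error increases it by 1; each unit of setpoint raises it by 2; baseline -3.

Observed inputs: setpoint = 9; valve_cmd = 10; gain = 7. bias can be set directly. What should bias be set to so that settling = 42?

Substituting into the error equation gives error = -3*bias + 54.
Substituting into the settling equation gives settling = -3*bias + 69.
Solve -3*bias + 69 = 42: bias = (42 - 69) / -3 = 9.

bias = 9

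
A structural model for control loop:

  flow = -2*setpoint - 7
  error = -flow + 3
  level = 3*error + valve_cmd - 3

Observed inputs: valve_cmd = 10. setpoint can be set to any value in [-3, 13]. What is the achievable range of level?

19 to 115

Substituting into the error equation gives error = 2*setpoint + 10.
Substituting into the level equation gives level = 6*setpoint + 37.
Linear in setpoint, so extremes are at the endpoints: setpoint = -3 gives level = 19; setpoint = 13 gives level = 115.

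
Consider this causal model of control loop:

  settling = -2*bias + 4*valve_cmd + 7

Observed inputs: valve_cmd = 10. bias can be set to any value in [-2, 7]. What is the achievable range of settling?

Substituting into the settling equation gives settling = -2*bias + 47.
Linear in bias, so extremes are at the endpoints: bias = -2 gives settling = 51; bias = 7 gives settling = 33.

33 to 51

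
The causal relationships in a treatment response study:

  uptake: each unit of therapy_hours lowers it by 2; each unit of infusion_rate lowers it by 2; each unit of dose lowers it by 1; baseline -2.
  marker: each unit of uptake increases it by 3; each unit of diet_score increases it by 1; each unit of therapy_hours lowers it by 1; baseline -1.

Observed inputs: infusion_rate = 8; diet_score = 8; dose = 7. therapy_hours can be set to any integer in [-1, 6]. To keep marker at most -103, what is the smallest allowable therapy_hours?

therapy_hours = 5

Substituting into the uptake equation gives uptake = -2*therapy_hours - 25.
marker becomes -7*therapy_hours - 68.
Require -7*therapy_hours - 68 ≤ -103, so therapy_hours ≥ 5.
The smallest integer in [-1, 6] satisfying this is 5.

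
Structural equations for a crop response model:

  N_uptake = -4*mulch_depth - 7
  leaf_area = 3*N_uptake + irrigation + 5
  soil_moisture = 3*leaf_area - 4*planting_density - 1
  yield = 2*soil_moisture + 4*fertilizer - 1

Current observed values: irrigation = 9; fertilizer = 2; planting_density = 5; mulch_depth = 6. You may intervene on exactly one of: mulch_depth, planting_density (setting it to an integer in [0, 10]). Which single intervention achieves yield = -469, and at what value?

set planting_density = 0

Intervening on mulch_depth: yield = -72*mulch_depth - 77. Reaching -469 requires mulch_depth = 49/9, not an integer.
Intervening on planting_density: with other inputs at their observed values, yield = -8*planting_density - 469. Solving for -469 gives planting_density = 0, within [0, 10].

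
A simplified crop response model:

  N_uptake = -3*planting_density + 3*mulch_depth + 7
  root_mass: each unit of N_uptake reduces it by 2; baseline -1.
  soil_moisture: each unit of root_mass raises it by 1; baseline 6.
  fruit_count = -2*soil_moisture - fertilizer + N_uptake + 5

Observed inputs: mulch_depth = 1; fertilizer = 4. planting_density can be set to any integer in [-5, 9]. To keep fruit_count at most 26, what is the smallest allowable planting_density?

Substituting into the N_uptake equation gives N_uptake = -3*planting_density + 10.
root_mass becomes 6*planting_density - 21.
This gives soil_moisture = 6*planting_density - 15.
So fruit_count = -15*planting_density + 41.
Require -15*planting_density + 41 ≤ 26, so planting_density ≥ 1.
The smallest integer in [-5, 9] satisfying this is 1.

planting_density = 1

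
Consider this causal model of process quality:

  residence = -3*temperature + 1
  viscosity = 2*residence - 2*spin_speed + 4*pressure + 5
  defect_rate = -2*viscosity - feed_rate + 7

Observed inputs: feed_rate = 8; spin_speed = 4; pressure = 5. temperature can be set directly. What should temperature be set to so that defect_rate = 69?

temperature = 9

Substituting into the viscosity equation gives viscosity = -6*temperature + 19.
Substituting into the defect_rate equation gives defect_rate = 12*temperature - 39.
Solve 12*temperature - 39 = 69: temperature = (69 + 39) / 12 = 9.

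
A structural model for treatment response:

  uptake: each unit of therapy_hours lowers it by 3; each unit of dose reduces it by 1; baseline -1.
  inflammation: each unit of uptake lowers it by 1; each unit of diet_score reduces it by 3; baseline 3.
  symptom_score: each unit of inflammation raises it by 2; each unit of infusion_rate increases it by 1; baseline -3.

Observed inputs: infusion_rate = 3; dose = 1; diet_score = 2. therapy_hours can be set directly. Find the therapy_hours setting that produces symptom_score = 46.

therapy_hours = 8

Substituting into the uptake equation gives uptake = -3*therapy_hours - 2.
Substituting into the inflammation equation gives inflammation = 3*therapy_hours - 1.
This gives symptom_score = 6*therapy_hours - 2.
Solve 6*therapy_hours - 2 = 46: therapy_hours = (46 + 2) / 6 = 8.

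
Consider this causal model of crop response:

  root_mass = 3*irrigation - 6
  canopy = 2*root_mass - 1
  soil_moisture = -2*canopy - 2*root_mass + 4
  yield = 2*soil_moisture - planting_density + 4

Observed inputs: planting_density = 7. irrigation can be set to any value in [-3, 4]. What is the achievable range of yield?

-63 to 189

Substituting into the canopy equation gives canopy = 6*irrigation - 13.
soil_moisture becomes -18*irrigation + 42.
Substituting into the yield equation gives yield = -36*irrigation + 81.
Linear in irrigation, so extremes are at the endpoints: irrigation = -3 gives yield = 189; irrigation = 4 gives yield = -63.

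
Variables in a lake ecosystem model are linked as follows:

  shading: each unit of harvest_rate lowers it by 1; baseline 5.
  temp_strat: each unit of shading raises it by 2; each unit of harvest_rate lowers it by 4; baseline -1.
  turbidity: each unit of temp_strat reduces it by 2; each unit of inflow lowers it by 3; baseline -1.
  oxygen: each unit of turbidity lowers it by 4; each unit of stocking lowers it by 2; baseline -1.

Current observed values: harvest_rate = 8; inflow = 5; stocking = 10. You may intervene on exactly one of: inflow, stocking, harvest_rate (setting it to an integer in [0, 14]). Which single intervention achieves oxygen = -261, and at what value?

Intervening on inflow: oxygen = 12*inflow - 329. Reaching -261 requires inflow = 17/3, not an integer.
Intervening on stocking: with other inputs at their observed values, oxygen = -2*stocking - 249. Solving for -261 gives stocking = 6, within [0, 14].
Intervening on harvest_rate: oxygen = -48*harvest_rate + 115. Reaching -261 requires harvest_rate = 47/6, not an integer.

set stocking = 6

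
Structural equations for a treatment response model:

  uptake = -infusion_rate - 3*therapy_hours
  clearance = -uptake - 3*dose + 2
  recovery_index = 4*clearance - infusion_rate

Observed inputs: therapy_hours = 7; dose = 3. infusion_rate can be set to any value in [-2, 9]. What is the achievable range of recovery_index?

Substituting into the uptake equation gives uptake = -infusion_rate - 21.
This gives clearance = infusion_rate + 14.
So recovery_index = 3*infusion_rate + 56.
Linear in infusion_rate, so extremes are at the endpoints: infusion_rate = -2 gives recovery_index = 50; infusion_rate = 9 gives recovery_index = 83.

50 to 83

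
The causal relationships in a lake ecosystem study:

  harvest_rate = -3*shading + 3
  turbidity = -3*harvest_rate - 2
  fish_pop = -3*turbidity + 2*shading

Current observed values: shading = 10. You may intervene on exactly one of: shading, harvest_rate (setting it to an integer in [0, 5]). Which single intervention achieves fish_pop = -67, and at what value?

Intervening on shading: with other inputs at their observed values, fish_pop = -25*shading + 33. Solving for -67 gives shading = 4, within [0, 5].
Intervening on harvest_rate: fish_pop = 9*harvest_rate + 26. Reaching -67 requires harvest_rate = -31/3, not an integer.

set shading = 4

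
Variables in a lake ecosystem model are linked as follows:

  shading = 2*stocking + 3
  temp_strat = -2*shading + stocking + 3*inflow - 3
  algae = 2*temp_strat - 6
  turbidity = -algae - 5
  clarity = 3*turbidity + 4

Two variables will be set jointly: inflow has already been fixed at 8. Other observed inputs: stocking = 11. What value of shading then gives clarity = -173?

shading = 1

With inflow held at 8:
Intervening on shading fixes its value directly, overriding its dependence on stocking.
Substituting into the temp_strat equation gives temp_strat = -2*shading + 32.
Substituting into the algae equation gives algae = -4*shading + 58.
Substituting into the turbidity equation gives turbidity = 4*shading - 63.
Substituting into the clarity equation gives clarity = 12*shading - 185.
Solve 12*shading - 185 = -173: shading = (-173 + 185) / 12 = 1.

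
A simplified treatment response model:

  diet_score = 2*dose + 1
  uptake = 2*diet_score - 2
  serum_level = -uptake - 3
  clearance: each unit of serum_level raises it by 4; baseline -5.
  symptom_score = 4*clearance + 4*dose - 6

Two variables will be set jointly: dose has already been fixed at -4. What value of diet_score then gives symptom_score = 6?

diet_score = -2

With dose held at -4:
Intervening on diet_score fixes its value directly, overriding its dependence on dose.
Substituting into the serum_level equation gives serum_level = -2*diet_score - 1.
Substituting into the clearance equation gives clearance = -8*diet_score - 9.
This gives symptom_score = -32*diet_score - 58.
Solve -32*diet_score - 58 = 6: diet_score = (6 + 58) / -32 = -2.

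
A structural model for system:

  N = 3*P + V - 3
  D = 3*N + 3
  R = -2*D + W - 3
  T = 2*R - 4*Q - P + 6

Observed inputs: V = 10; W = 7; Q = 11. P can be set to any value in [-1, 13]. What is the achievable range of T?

-607 to -89

Substituting into the N equation gives N = 3*P + 7.
So D = 9*P + 24.
So R = -18*P - 44.
Substituting into the T equation gives T = -37*P - 126.
Linear in P, so extremes are at the endpoints: P = -1 gives T = -89; P = 13 gives T = -607.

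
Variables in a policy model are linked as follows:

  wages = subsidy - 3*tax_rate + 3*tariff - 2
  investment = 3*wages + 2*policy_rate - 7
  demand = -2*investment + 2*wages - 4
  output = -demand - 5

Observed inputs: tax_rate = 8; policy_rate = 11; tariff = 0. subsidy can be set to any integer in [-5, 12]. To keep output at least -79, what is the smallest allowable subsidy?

Substituting into the wages equation gives wages = subsidy - 26.
Substituting into the investment equation gives investment = 3*subsidy - 63.
demand becomes -4*subsidy + 70.
This gives output = 4*subsidy - 75.
Require 4*subsidy - 75 ≥ -79, so subsidy ≥ -1.
The smallest integer in [-5, 12] satisfying this is -1.

subsidy = -1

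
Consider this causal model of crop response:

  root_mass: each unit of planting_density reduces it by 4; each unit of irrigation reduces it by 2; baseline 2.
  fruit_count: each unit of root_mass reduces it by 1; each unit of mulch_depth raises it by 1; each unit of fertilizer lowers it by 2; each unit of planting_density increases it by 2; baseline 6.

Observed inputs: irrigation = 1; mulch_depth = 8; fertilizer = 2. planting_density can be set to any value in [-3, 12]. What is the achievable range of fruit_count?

Substituting into the root_mass equation gives root_mass = -4*planting_density.
So fruit_count = 6*planting_density + 10.
Linear in planting_density, so extremes are at the endpoints: planting_density = -3 gives fruit_count = -8; planting_density = 12 gives fruit_count = 82.

-8 to 82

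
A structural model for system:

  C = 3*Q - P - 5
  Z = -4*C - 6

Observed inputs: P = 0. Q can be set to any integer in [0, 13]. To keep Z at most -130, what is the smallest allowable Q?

Substituting into the C equation gives C = 3*Q - 5.
This gives Z = -12*Q + 14.
Require -12*Q + 14 ≤ -130, so Q ≥ 12.
The smallest integer in [0, 13] satisfying this is 12.

Q = 12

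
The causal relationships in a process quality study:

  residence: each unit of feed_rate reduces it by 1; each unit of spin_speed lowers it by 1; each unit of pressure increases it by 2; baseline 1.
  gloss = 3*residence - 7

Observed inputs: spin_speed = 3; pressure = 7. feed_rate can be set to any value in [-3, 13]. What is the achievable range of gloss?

Substituting into the residence equation gives residence = -feed_rate + 12.
Substituting into the gloss equation gives gloss = -3*feed_rate + 29.
Linear in feed_rate, so extremes are at the endpoints: feed_rate = -3 gives gloss = 38; feed_rate = 13 gives gloss = -10.

-10 to 38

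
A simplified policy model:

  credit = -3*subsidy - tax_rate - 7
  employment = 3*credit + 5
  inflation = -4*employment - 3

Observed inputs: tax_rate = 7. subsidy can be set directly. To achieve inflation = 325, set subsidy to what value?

subsidy = 5

Substituting into the credit equation gives credit = -3*subsidy - 14.
Substituting into the employment equation gives employment = -9*subsidy - 37.
Substituting into the inflation equation gives inflation = 36*subsidy + 145.
Solve 36*subsidy + 145 = 325: subsidy = (325 - 145) / 36 = 5.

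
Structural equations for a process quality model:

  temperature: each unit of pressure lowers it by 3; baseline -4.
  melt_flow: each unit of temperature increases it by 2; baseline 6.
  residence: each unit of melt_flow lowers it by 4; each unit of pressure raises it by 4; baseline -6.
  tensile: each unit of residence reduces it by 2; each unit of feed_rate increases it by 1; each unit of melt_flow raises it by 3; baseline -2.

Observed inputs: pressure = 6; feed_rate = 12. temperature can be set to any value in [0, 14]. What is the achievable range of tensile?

Intervening on temperature fixes its value directly, overriding its dependence on pressure.
Substituting into the residence equation gives residence = -8*temperature - 6.
Substituting into the tensile equation gives tensile = 22*temperature + 40.
Linear in temperature, so extremes are at the endpoints: temperature = 0 gives tensile = 40; temperature = 14 gives tensile = 348.

40 to 348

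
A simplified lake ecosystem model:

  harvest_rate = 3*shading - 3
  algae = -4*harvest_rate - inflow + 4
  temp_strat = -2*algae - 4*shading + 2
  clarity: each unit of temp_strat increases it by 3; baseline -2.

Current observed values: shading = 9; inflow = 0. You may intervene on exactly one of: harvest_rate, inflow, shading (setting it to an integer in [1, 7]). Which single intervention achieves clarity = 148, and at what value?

Intervening on harvest_rate: clarity = 24*harvest_rate - 128. Reaching 148 requires harvest_rate = 23/2, not an integer.
Intervening on inflow: clarity = 6*inflow + 448. Reaching 148 requires inflow = -50, outside [1, 7].
Intervening on shading: with other inputs at their observed values, clarity = 60*shading - 92. Solving for 148 gives shading = 4, within [1, 7].

set shading = 4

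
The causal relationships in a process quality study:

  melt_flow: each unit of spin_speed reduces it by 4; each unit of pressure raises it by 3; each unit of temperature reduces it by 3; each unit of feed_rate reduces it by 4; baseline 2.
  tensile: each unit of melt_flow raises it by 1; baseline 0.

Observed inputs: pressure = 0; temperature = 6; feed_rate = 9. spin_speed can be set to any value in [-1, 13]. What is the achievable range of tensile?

Substituting into the melt_flow equation gives melt_flow = -4*spin_speed - 52.
Substituting into the tensile equation gives tensile = -4*spin_speed - 52.
Linear in spin_speed, so extremes are at the endpoints: spin_speed = -1 gives tensile = -48; spin_speed = 13 gives tensile = -104.

-104 to -48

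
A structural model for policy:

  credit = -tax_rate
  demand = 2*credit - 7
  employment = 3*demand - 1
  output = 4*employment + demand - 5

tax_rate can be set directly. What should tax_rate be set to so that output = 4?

Substituting into the demand equation gives demand = -2*tax_rate - 7.
Substituting into the employment equation gives employment = -6*tax_rate - 22.
Substituting into the output equation gives output = -26*tax_rate - 100.
Solve -26*tax_rate - 100 = 4: tax_rate = (4 + 100) / -26 = -4.

tax_rate = -4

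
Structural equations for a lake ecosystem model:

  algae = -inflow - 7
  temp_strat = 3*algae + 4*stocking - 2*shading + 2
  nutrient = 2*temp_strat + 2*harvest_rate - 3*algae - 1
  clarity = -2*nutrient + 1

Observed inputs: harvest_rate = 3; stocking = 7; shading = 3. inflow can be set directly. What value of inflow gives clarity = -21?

inflow = 7

Substituting into the temp_strat equation gives temp_strat = -3*inflow + 3.
This gives nutrient = -3*inflow + 32.
Substituting into the clarity equation gives clarity = 6*inflow - 63.
Solve 6*inflow - 63 = -21: inflow = (-21 + 63) / 6 = 7.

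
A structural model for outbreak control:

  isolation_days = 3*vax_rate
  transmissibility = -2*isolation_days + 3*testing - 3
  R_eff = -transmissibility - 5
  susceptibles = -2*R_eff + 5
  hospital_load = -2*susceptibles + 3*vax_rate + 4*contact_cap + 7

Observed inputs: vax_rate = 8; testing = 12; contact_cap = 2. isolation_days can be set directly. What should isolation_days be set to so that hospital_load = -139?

Intervening on isolation_days fixes its value directly, overriding its dependence on vax_rate.
Substituting into the transmissibility equation gives transmissibility = -2*isolation_days + 33.
This gives R_eff = 2*isolation_days - 38.
Substituting into the susceptibles equation gives susceptibles = -4*isolation_days + 81.
Substituting into the hospital_load equation gives hospital_load = 8*isolation_days - 123.
Solve 8*isolation_days - 123 = -139: isolation_days = (-139 + 123) / 8 = -2.

isolation_days = -2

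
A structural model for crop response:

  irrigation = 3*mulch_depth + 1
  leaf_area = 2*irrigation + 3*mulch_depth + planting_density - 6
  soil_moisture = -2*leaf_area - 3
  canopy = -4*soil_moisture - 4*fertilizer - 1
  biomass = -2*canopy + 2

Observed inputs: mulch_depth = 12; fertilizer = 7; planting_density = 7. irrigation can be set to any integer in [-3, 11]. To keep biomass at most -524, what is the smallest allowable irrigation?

Intervening on irrigation fixes its value directly, overriding its dependence on mulch_depth.
Substituting into the leaf_area equation gives leaf_area = 2*irrigation + 37.
Substituting into the soil_moisture equation gives soil_moisture = -4*irrigation - 77.
Substituting into the canopy equation gives canopy = 16*irrigation + 279.
biomass becomes -32*irrigation - 556.
Require -32*irrigation - 556 ≤ -524, so irrigation ≥ -1.
The smallest integer in [-3, 11] satisfying this is -1.

irrigation = -1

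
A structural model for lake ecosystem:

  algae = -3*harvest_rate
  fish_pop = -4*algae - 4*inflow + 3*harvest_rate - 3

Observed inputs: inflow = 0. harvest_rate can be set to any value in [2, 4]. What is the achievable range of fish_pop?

Substituting into the fish_pop equation gives fish_pop = 15*harvest_rate - 3.
Linear in harvest_rate, so extremes are at the endpoints: harvest_rate = 2 gives fish_pop = 27; harvest_rate = 4 gives fish_pop = 57.

27 to 57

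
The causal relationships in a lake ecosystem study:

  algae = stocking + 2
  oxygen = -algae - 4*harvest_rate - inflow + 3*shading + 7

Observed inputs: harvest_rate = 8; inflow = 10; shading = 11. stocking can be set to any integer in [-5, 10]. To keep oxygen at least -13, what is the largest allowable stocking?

Substituting into the oxygen equation gives oxygen = -stocking - 4.
Require -stocking - 4 ≥ -13, so stocking ≤ 9.
The largest integer in [-5, 10] satisfying this is 9.

stocking = 9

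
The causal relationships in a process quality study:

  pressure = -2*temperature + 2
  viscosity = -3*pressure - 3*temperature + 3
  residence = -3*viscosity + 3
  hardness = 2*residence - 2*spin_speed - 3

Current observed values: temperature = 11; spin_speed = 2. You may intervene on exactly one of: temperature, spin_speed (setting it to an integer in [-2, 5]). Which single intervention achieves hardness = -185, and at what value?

Intervening on temperature: hardness = -18*temperature + 17. Reaching -185 requires temperature = 101/9, not an integer.
Intervening on spin_speed: with other inputs at their observed values, hardness = -2*spin_speed - 177. Solving for -185 gives spin_speed = 4, within [-2, 5].

set spin_speed = 4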